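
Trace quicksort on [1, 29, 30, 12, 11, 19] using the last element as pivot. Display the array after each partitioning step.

Partition 1: pivot=19 at index 3 -> [1, 12, 11, 19, 30, 29]
Partition 2: pivot=11 at index 1 -> [1, 11, 12, 19, 30, 29]
Partition 3: pivot=29 at index 4 -> [1, 11, 12, 19, 29, 30]


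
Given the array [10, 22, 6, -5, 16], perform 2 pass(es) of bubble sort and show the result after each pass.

After pass 1: [10, 6, -5, 16, 22] (3 swaps)
After pass 2: [6, -5, 10, 16, 22] (2 swaps)
Total swaps: 5


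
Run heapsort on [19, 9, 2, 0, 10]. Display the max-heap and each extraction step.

Build heap: [19, 10, 2, 0, 9]
Extract 19: [10, 9, 2, 0, 19]
Extract 10: [9, 0, 2, 10, 19]
Extract 9: [2, 0, 9, 10, 19]
Extract 2: [0, 2, 9, 10, 19]


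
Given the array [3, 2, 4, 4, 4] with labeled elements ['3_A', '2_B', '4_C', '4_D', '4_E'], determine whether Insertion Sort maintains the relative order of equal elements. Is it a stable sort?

Trace Insertion Sort on the labeled array (the key is the number; the letter only tracks identity):
  Insert 2_B at index 0: [2_B, 3_A, 4_C, 4_D, 4_E]
  Insert 4_C at index 2: [2_B, 3_A, 4_C, 4_D, 4_E]
  Insert 4_D at index 3: [2_B, 3_A, 4_C, 4_D, 4_E]
  Insert 4_E at index 4: [2_B, 3_A, 4_C, 4_D, 4_E]
Final order: [2_B, 3_A, 4_C, 4_D, 4_E]
Equal keys:
  value 4: originally 4_C, 4_D, 4_E; after sorting 4_C, 4_D, 4_E -> order preserved
All equal keys kept their original relative order. Insertion Sort is stable: elements are shifted only while they are strictly greater than the key, so a key is inserted after any equal elements already placed.
Answer: Stable


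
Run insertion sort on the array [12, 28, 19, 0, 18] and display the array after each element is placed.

First element 12 is already 'sorted'
Insert 28: shifted 0 elements -> [12, 28, 19, 0, 18]
Insert 19: shifted 1 elements -> [12, 19, 28, 0, 18]
Insert 0: shifted 3 elements -> [0, 12, 19, 28, 18]
Insert 18: shifted 2 elements -> [0, 12, 18, 19, 28]


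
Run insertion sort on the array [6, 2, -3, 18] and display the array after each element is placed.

First element 6 is already 'sorted'
Insert 2: shifted 1 elements -> [2, 6, -3, 18]
Insert -3: shifted 2 elements -> [-3, 2, 6, 18]
Insert 18: shifted 0 elements -> [-3, 2, 6, 18]


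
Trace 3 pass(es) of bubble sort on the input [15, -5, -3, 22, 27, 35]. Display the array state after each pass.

After pass 1: [-5, -3, 15, 22, 27, 35] (2 swaps)
After pass 2: [-5, -3, 15, 22, 27, 35] (0 swaps)
After pass 3: [-5, -3, 15, 22, 27, 35] (0 swaps)
Total swaps: 2


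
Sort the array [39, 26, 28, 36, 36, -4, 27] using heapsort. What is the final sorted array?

Build heap: [39, 36, 28, 26, 36, -4, 27]
Extract 39: [36, 36, 28, 26, 27, -4, 39]
Extract 36: [36, 27, 28, 26, -4, 36, 39]
Extract 36: [28, 27, -4, 26, 36, 36, 39]
Extract 28: [27, 26, -4, 28, 36, 36, 39]
Extract 27: [26, -4, 27, 28, 36, 36, 39]
Extract 26: [-4, 26, 27, 28, 36, 36, 39]


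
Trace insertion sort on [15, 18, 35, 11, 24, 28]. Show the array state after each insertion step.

First element 15 is already 'sorted'
Insert 18: shifted 0 elements -> [15, 18, 35, 11, 24, 28]
Insert 35: shifted 0 elements -> [15, 18, 35, 11, 24, 28]
Insert 11: shifted 3 elements -> [11, 15, 18, 35, 24, 28]
Insert 24: shifted 1 elements -> [11, 15, 18, 24, 35, 28]
Insert 28: shifted 1 elements -> [11, 15, 18, 24, 28, 35]


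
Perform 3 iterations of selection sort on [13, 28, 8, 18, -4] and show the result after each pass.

Pass 1: Select minimum -4 at index 4, swap -> [-4, 28, 8, 18, 13]
Pass 2: Select minimum 8 at index 2, swap -> [-4, 8, 28, 18, 13]
Pass 3: Select minimum 13 at index 4, swap -> [-4, 8, 13, 18, 28]


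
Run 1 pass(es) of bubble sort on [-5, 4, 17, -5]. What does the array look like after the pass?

After pass 1: [-5, 4, -5, 17] (1 swaps)
Total swaps: 1


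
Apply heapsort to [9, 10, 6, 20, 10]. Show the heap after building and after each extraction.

Build heap: [20, 10, 6, 9, 10]
Extract 20: [10, 10, 6, 9, 20]
Extract 10: [10, 9, 6, 10, 20]
Extract 10: [9, 6, 10, 10, 20]
Extract 9: [6, 9, 10, 10, 20]


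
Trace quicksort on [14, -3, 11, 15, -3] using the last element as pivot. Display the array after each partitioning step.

Partition 1: pivot=-3 at index 1 -> [-3, -3, 11, 15, 14]
Partition 2: pivot=14 at index 3 -> [-3, -3, 11, 14, 15]


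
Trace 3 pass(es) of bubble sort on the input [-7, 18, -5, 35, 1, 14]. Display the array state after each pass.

After pass 1: [-7, -5, 18, 1, 14, 35] (3 swaps)
After pass 2: [-7, -5, 1, 14, 18, 35] (2 swaps)
After pass 3: [-7, -5, 1, 14, 18, 35] (0 swaps)
Total swaps: 5


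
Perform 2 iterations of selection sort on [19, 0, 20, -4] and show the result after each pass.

Pass 1: Select minimum -4 at index 3, swap -> [-4, 0, 20, 19]
Pass 2: Select minimum 0 at index 1, swap -> [-4, 0, 20, 19]


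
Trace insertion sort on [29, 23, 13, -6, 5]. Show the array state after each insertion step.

First element 29 is already 'sorted'
Insert 23: shifted 1 elements -> [23, 29, 13, -6, 5]
Insert 13: shifted 2 elements -> [13, 23, 29, -6, 5]
Insert -6: shifted 3 elements -> [-6, 13, 23, 29, 5]
Insert 5: shifted 3 elements -> [-6, 5, 13, 23, 29]


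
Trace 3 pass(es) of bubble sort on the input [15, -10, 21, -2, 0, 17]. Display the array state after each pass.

After pass 1: [-10, 15, -2, 0, 17, 21] (4 swaps)
After pass 2: [-10, -2, 0, 15, 17, 21] (2 swaps)
After pass 3: [-10, -2, 0, 15, 17, 21] (0 swaps)
Total swaps: 6


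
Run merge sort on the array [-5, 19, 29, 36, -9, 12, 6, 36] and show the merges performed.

Divide and conquer:
  Merge [-5] + [19] -> [-5, 19]
  Merge [29] + [36] -> [29, 36]
  Merge [-5, 19] + [29, 36] -> [-5, 19, 29, 36]
  Merge [-9] + [12] -> [-9, 12]
  Merge [6] + [36] -> [6, 36]
  Merge [-9, 12] + [6, 36] -> [-9, 6, 12, 36]
  Merge [-5, 19, 29, 36] + [-9, 6, 12, 36] -> [-9, -5, 6, 12, 19, 29, 36, 36]


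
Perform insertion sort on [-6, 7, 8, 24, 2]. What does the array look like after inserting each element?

First element -6 is already 'sorted'
Insert 7: shifted 0 elements -> [-6, 7, 8, 24, 2]
Insert 8: shifted 0 elements -> [-6, 7, 8, 24, 2]
Insert 24: shifted 0 elements -> [-6, 7, 8, 24, 2]
Insert 2: shifted 3 elements -> [-6, 2, 7, 8, 24]


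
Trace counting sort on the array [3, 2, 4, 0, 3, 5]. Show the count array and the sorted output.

Count array: [1, 0, 1, 2, 1, 1]
(count[i] = number of elements equal to i)
Cumulative count: [1, 1, 2, 4, 5, 6]
Sorted: [0, 2, 3, 3, 4, 5]


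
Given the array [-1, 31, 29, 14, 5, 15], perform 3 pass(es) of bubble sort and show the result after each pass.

After pass 1: [-1, 29, 14, 5, 15, 31] (4 swaps)
After pass 2: [-1, 14, 5, 15, 29, 31] (3 swaps)
After pass 3: [-1, 5, 14, 15, 29, 31] (1 swaps)
Total swaps: 8


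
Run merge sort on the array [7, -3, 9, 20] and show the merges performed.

Divide and conquer:
  Merge [7] + [-3] -> [-3, 7]
  Merge [9] + [20] -> [9, 20]
  Merge [-3, 7] + [9, 20] -> [-3, 7, 9, 20]


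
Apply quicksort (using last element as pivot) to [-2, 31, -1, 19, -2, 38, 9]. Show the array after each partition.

Partition 1: pivot=9 at index 3 -> [-2, -1, -2, 9, 31, 38, 19]
Partition 2: pivot=-2 at index 1 -> [-2, -2, -1, 9, 31, 38, 19]
Partition 3: pivot=19 at index 4 -> [-2, -2, -1, 9, 19, 38, 31]
Partition 4: pivot=31 at index 5 -> [-2, -2, -1, 9, 19, 31, 38]


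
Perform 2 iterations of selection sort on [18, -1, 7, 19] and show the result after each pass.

Pass 1: Select minimum -1 at index 1, swap -> [-1, 18, 7, 19]
Pass 2: Select minimum 7 at index 2, swap -> [-1, 7, 18, 19]


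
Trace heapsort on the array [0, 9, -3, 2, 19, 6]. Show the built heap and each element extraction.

Build heap: [19, 9, 6, 2, 0, -3]
Extract 19: [9, 2, 6, -3, 0, 19]
Extract 9: [6, 2, 0, -3, 9, 19]
Extract 6: [2, -3, 0, 6, 9, 19]
Extract 2: [0, -3, 2, 6, 9, 19]
Extract 0: [-3, 0, 2, 6, 9, 19]


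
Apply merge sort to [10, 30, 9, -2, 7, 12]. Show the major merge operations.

Divide and conquer:
  Merge [30] + [9] -> [9, 30]
  Merge [10] + [9, 30] -> [9, 10, 30]
  Merge [7] + [12] -> [7, 12]
  Merge [-2] + [7, 12] -> [-2, 7, 12]
  Merge [9, 10, 30] + [-2, 7, 12] -> [-2, 7, 9, 10, 12, 30]


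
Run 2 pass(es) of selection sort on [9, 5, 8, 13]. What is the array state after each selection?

Pass 1: Select minimum 5 at index 1, swap -> [5, 9, 8, 13]
Pass 2: Select minimum 8 at index 2, swap -> [5, 8, 9, 13]


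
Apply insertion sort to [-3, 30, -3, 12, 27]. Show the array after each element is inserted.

First element -3 is already 'sorted'
Insert 30: shifted 0 elements -> [-3, 30, -3, 12, 27]
Insert -3: shifted 1 elements -> [-3, -3, 30, 12, 27]
Insert 12: shifted 1 elements -> [-3, -3, 12, 30, 27]
Insert 27: shifted 1 elements -> [-3, -3, 12, 27, 30]


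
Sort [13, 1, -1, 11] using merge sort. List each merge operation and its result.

Divide and conquer:
  Merge [13] + [1] -> [1, 13]
  Merge [-1] + [11] -> [-1, 11]
  Merge [1, 13] + [-1, 11] -> [-1, 1, 11, 13]


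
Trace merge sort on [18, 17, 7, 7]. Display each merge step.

Divide and conquer:
  Merge [18] + [17] -> [17, 18]
  Merge [7] + [7] -> [7, 7]
  Merge [17, 18] + [7, 7] -> [7, 7, 17, 18]


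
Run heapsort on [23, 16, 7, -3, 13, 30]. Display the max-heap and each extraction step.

Build heap: [30, 16, 23, -3, 13, 7]
Extract 30: [23, 16, 7, -3, 13, 30]
Extract 23: [16, 13, 7, -3, 23, 30]
Extract 16: [13, -3, 7, 16, 23, 30]
Extract 13: [7, -3, 13, 16, 23, 30]
Extract 7: [-3, 7, 13, 16, 23, 30]


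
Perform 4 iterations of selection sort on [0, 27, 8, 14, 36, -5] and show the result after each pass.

Pass 1: Select minimum -5 at index 5, swap -> [-5, 27, 8, 14, 36, 0]
Pass 2: Select minimum 0 at index 5, swap -> [-5, 0, 8, 14, 36, 27]
Pass 3: Select minimum 8 at index 2, swap -> [-5, 0, 8, 14, 36, 27]
Pass 4: Select minimum 14 at index 3, swap -> [-5, 0, 8, 14, 36, 27]


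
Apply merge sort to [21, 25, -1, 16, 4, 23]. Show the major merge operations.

Divide and conquer:
  Merge [25] + [-1] -> [-1, 25]
  Merge [21] + [-1, 25] -> [-1, 21, 25]
  Merge [4] + [23] -> [4, 23]
  Merge [16] + [4, 23] -> [4, 16, 23]
  Merge [-1, 21, 25] + [4, 16, 23] -> [-1, 4, 16, 21, 23, 25]


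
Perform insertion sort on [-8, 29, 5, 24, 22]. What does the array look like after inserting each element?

First element -8 is already 'sorted'
Insert 29: shifted 0 elements -> [-8, 29, 5, 24, 22]
Insert 5: shifted 1 elements -> [-8, 5, 29, 24, 22]
Insert 24: shifted 1 elements -> [-8, 5, 24, 29, 22]
Insert 22: shifted 2 elements -> [-8, 5, 22, 24, 29]


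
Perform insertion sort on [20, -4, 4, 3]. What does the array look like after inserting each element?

First element 20 is already 'sorted'
Insert -4: shifted 1 elements -> [-4, 20, 4, 3]
Insert 4: shifted 1 elements -> [-4, 4, 20, 3]
Insert 3: shifted 2 elements -> [-4, 3, 4, 20]


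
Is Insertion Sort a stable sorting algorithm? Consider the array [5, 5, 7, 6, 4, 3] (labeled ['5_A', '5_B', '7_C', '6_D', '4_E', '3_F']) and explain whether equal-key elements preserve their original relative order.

Trace Insertion Sort on the labeled array (the key is the number; the letter only tracks identity):
  Insert 5_B at index 1: [5_A, 5_B, 7_C, 6_D, 4_E, 3_F]
  Insert 7_C at index 2: [5_A, 5_B, 7_C, 6_D, 4_E, 3_F]
  Insert 6_D at index 2: [5_A, 5_B, 6_D, 7_C, 4_E, 3_F]
  Insert 4_E at index 0: [4_E, 5_A, 5_B, 6_D, 7_C, 3_F]
  Insert 3_F at index 0: [3_F, 4_E, 5_A, 5_B, 6_D, 7_C]
Final order: [3_F, 4_E, 5_A, 5_B, 6_D, 7_C]
Equal keys:
  value 5: originally 5_A, 5_B; after sorting 5_A, 5_B -> order preserved
All equal keys kept their original relative order. Insertion Sort is stable: elements are shifted only while they are strictly greater than the key, so a key is inserted after any equal elements already placed.
Answer: Stable


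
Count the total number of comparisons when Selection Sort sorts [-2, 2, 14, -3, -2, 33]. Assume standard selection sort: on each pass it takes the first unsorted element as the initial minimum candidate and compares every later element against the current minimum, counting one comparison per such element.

Pass 1: scan indices 1..5 for the minimum = 5 comparison(s); min is -3, place at index 0 -> [-3, 2, 14, -2, -2, 33]
Pass 2: scan indices 2..5 for the minimum = 4 comparison(s); min is -2, place at index 1 -> [-3, -2, 14, 2, -2, 33]
Pass 3: scan indices 3..5 for the minimum = 3 comparison(s); min is -2, place at index 2 -> [-3, -2, -2, 2, 14, 33]
Pass 4: scan indices 4..5 for the minimum = 2 comparison(s); min is 2, place at index 3 -> [-3, -2, -2, 2, 14, 33]
Pass 5: scan indices 5..5 for the minimum = 1 comparison(s); min is 14, place at index 4 -> [-3, -2, -2, 2, 14, 33]
Selection sort always scans the whole unsorted suffix, so the count is (n-1) + (n-2) + ... + 1 = n(n-1)/2 = 6*5/2 = 15 regardless of the input order.
Total comparisons: 5 + 4 + 3 + 2 + 1 = 15


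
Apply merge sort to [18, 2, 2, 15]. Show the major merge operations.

Divide and conquer:
  Merge [18] + [2] -> [2, 18]
  Merge [2] + [15] -> [2, 15]
  Merge [2, 18] + [2, 15] -> [2, 2, 15, 18]


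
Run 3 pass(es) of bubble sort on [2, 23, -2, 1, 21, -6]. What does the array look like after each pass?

After pass 1: [2, -2, 1, 21, -6, 23] (4 swaps)
After pass 2: [-2, 1, 2, -6, 21, 23] (3 swaps)
After pass 3: [-2, 1, -6, 2, 21, 23] (1 swaps)
Total swaps: 8


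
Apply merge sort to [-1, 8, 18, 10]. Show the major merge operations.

Divide and conquer:
  Merge [-1] + [8] -> [-1, 8]
  Merge [18] + [10] -> [10, 18]
  Merge [-1, 8] + [10, 18] -> [-1, 8, 10, 18]


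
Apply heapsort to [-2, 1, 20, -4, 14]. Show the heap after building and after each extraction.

Build heap: [20, 14, -2, -4, 1]
Extract 20: [14, 1, -2, -4, 20]
Extract 14: [1, -4, -2, 14, 20]
Extract 1: [-2, -4, 1, 14, 20]
Extract -2: [-4, -2, 1, 14, 20]


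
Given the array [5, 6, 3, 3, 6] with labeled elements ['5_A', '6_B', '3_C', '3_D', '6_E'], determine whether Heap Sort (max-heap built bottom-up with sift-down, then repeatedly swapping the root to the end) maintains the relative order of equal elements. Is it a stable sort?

Trace Heap Sort on the labeled array (the key is the number; the letter only tracks identity):
  Build max-heap: [6_B, 6_E, 3_C, 3_D, 5_A]
  Swap root 6_B to index 4, re-heapify first 4 -> [6_E, 5_A, 3_C, 3_D, 6_B]
  Swap root 6_E to index 3, re-heapify first 3 -> [5_A, 3_D, 3_C, 6_E, 6_B]
  Swap root 5_A to index 2, re-heapify first 2 -> [3_C, 3_D, 5_A, 6_E, 6_B]
  Swap root 3_C to index 1, re-heapify first 1 -> [3_D, 3_C, 5_A, 6_E, 6_B]
Final order: [3_D, 3_C, 5_A, 6_E, 6_B]
Equal keys:
  value 3: originally 3_C, 3_D; after sorting 3_D, 3_C -> order changed
  value 6: originally 6_B, 6_E; after sorting 6_E, 6_B -> order changed
Equal keys were reordered, so Heap Sort is not stable: heap construction and root-to-end swaps move elements without regard to the original order of equal keys. (One such input is enough; an unstable sort may happen to preserve order on other inputs, but it gives no guarantee.)
Answer: Not stable


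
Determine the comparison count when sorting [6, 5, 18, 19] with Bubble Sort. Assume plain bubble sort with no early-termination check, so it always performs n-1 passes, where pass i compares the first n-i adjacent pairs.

Pass 1: compare adjacent pairs (0,1)..(2,3) = 3 comparison(s), 1 swap(s) -> [5, 6, 18, 19]
Pass 2: compare adjacent pairs (0,1)..(1,2) = 2 comparison(s), 0 swap(s) -> [5, 6, 18, 19]
Pass 3: compare adjacent pairs (0,1)..(0,1) = 1 comparison(s), 0 swap(s) -> [5, 6, 18, 19]
Total comparisons: 3 + 2 + 1 = 6


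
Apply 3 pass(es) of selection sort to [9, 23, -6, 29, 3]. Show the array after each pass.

Pass 1: Select minimum -6 at index 2, swap -> [-6, 23, 9, 29, 3]
Pass 2: Select minimum 3 at index 4, swap -> [-6, 3, 9, 29, 23]
Pass 3: Select minimum 9 at index 2, swap -> [-6, 3, 9, 29, 23]


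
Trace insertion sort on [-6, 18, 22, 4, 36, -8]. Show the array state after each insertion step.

First element -6 is already 'sorted'
Insert 18: shifted 0 elements -> [-6, 18, 22, 4, 36, -8]
Insert 22: shifted 0 elements -> [-6, 18, 22, 4, 36, -8]
Insert 4: shifted 2 elements -> [-6, 4, 18, 22, 36, -8]
Insert 36: shifted 0 elements -> [-6, 4, 18, 22, 36, -8]
Insert -8: shifted 5 elements -> [-8, -6, 4, 18, 22, 36]


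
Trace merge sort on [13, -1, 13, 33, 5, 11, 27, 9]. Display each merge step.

Divide and conquer:
  Merge [13] + [-1] -> [-1, 13]
  Merge [13] + [33] -> [13, 33]
  Merge [-1, 13] + [13, 33] -> [-1, 13, 13, 33]
  Merge [5] + [11] -> [5, 11]
  Merge [27] + [9] -> [9, 27]
  Merge [5, 11] + [9, 27] -> [5, 9, 11, 27]
  Merge [-1, 13, 13, 33] + [5, 9, 11, 27] -> [-1, 5, 9, 11, 13, 13, 27, 33]


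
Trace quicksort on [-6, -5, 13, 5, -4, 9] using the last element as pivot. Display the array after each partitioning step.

Partition 1: pivot=9 at index 4 -> [-6, -5, 5, -4, 9, 13]
Partition 2: pivot=-4 at index 2 -> [-6, -5, -4, 5, 9, 13]
Partition 3: pivot=-5 at index 1 -> [-6, -5, -4, 5, 9, 13]


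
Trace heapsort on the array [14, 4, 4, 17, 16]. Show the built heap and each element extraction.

Build heap: [17, 16, 4, 4, 14]
Extract 17: [16, 14, 4, 4, 17]
Extract 16: [14, 4, 4, 16, 17]
Extract 14: [4, 4, 14, 16, 17]
Extract 4: [4, 4, 14, 16, 17]


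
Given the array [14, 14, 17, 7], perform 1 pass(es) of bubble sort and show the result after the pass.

After pass 1: [14, 14, 7, 17] (1 swaps)
Total swaps: 1


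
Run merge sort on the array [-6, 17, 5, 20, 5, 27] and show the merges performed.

Divide and conquer:
  Merge [17] + [5] -> [5, 17]
  Merge [-6] + [5, 17] -> [-6, 5, 17]
  Merge [5] + [27] -> [5, 27]
  Merge [20] + [5, 27] -> [5, 20, 27]
  Merge [-6, 5, 17] + [5, 20, 27] -> [-6, 5, 5, 17, 20, 27]


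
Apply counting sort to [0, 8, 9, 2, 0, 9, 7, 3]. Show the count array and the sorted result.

Count array: [2, 0, 1, 1, 0, 0, 0, 1, 1, 2]
(count[i] = number of elements equal to i)
Cumulative count: [2, 2, 3, 4, 4, 4, 4, 5, 6, 8]
Sorted: [0, 0, 2, 3, 7, 8, 9, 9]


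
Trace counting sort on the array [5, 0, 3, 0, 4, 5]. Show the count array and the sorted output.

Count array: [2, 0, 0, 1, 1, 2]
(count[i] = number of elements equal to i)
Cumulative count: [2, 2, 2, 3, 4, 6]
Sorted: [0, 0, 3, 4, 5, 5]


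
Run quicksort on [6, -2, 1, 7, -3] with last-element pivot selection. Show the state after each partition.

Partition 1: pivot=-3 at index 0 -> [-3, -2, 1, 7, 6]
Partition 2: pivot=6 at index 3 -> [-3, -2, 1, 6, 7]
Partition 3: pivot=1 at index 2 -> [-3, -2, 1, 6, 7]


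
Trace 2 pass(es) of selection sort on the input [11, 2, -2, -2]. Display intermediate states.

Pass 1: Select minimum -2 at index 2, swap -> [-2, 2, 11, -2]
Pass 2: Select minimum -2 at index 3, swap -> [-2, -2, 11, 2]


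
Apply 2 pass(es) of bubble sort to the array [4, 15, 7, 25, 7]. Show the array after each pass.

After pass 1: [4, 7, 15, 7, 25] (2 swaps)
After pass 2: [4, 7, 7, 15, 25] (1 swaps)
Total swaps: 3


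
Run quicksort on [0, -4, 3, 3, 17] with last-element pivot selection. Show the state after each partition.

Partition 1: pivot=17 at index 4 -> [0, -4, 3, 3, 17]
Partition 2: pivot=3 at index 3 -> [0, -4, 3, 3, 17]
Partition 3: pivot=3 at index 2 -> [0, -4, 3, 3, 17]
Partition 4: pivot=-4 at index 0 -> [-4, 0, 3, 3, 17]


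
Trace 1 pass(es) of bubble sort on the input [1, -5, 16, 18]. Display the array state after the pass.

After pass 1: [-5, 1, 16, 18] (1 swaps)
Total swaps: 1


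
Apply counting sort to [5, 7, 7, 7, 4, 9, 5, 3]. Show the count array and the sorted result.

Count array: [0, 0, 0, 1, 1, 2, 0, 3, 0, 1]
(count[i] = number of elements equal to i)
Cumulative count: [0, 0, 0, 1, 2, 4, 4, 7, 7, 8]
Sorted: [3, 4, 5, 5, 7, 7, 7, 9]


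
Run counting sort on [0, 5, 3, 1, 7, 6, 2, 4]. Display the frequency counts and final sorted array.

Count array: [1, 1, 1, 1, 1, 1, 1, 1]
(count[i] = number of elements equal to i)
Cumulative count: [1, 2, 3, 4, 5, 6, 7, 8]
Sorted: [0, 1, 2, 3, 4, 5, 6, 7]


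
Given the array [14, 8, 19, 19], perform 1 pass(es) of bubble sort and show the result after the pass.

After pass 1: [8, 14, 19, 19] (1 swaps)
Total swaps: 1


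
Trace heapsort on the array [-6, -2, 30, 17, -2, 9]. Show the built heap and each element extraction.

Build heap: [30, 17, 9, -2, -2, -6]
Extract 30: [17, -2, 9, -6, -2, 30]
Extract 17: [9, -2, -2, -6, 17, 30]
Extract 9: [-2, -6, -2, 9, 17, 30]
Extract -2: [-2, -6, -2, 9, 17, 30]
Extract -2: [-6, -2, -2, 9, 17, 30]


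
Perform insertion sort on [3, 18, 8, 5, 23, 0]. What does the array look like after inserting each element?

First element 3 is already 'sorted'
Insert 18: shifted 0 elements -> [3, 18, 8, 5, 23, 0]
Insert 8: shifted 1 elements -> [3, 8, 18, 5, 23, 0]
Insert 5: shifted 2 elements -> [3, 5, 8, 18, 23, 0]
Insert 23: shifted 0 elements -> [3, 5, 8, 18, 23, 0]
Insert 0: shifted 5 elements -> [0, 3, 5, 8, 18, 23]


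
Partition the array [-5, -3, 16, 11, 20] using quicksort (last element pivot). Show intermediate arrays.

Partition 1: pivot=20 at index 4 -> [-5, -3, 16, 11, 20]
Partition 2: pivot=11 at index 2 -> [-5, -3, 11, 16, 20]
Partition 3: pivot=-3 at index 1 -> [-5, -3, 11, 16, 20]


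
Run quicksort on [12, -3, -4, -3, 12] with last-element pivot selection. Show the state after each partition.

Partition 1: pivot=12 at index 4 -> [12, -3, -4, -3, 12]
Partition 2: pivot=-3 at index 2 -> [-3, -4, -3, 12, 12]
Partition 3: pivot=-4 at index 0 -> [-4, -3, -3, 12, 12]


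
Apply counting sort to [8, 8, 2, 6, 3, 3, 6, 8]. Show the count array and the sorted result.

Count array: [0, 0, 1, 2, 0, 0, 2, 0, 3]
(count[i] = number of elements equal to i)
Cumulative count: [0, 0, 1, 3, 3, 3, 5, 5, 8]
Sorted: [2, 3, 3, 6, 6, 8, 8, 8]


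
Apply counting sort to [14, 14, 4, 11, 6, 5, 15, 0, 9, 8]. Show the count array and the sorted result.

Count array: [1, 0, 0, 0, 1, 1, 1, 0, 1, 1, 0, 1, 0, 0, 2, 1]
(count[i] = number of elements equal to i)
Cumulative count: [1, 1, 1, 1, 2, 3, 4, 4, 5, 6, 6, 7, 7, 7, 9, 10]
Sorted: [0, 4, 5, 6, 8, 9, 11, 14, 14, 15]


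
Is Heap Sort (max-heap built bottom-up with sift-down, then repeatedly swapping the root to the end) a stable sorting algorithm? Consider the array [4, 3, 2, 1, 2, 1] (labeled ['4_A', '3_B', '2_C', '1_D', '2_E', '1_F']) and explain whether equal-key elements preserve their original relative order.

Trace Heap Sort on the labeled array (the key is the number; the letter only tracks identity):
  Build max-heap: [4_A, 3_B, 2_C, 1_D, 2_E, 1_F]
  Swap root 4_A to index 5, re-heapify first 5 -> [3_B, 2_E, 2_C, 1_D, 1_F, 4_A]
  Swap root 3_B to index 4, re-heapify first 4 -> [2_E, 1_F, 2_C, 1_D, 3_B, 4_A]
  Swap root 2_E to index 3, re-heapify first 3 -> [2_C, 1_F, 1_D, 2_E, 3_B, 4_A]
  Swap root 2_C to index 2, re-heapify first 2 -> [1_D, 1_F, 2_C, 2_E, 3_B, 4_A]
  Swap root 1_D to index 1, re-heapify first 1 -> [1_F, 1_D, 2_C, 2_E, 3_B, 4_A]
Final order: [1_F, 1_D, 2_C, 2_E, 3_B, 4_A]
Equal keys:
  value 1: originally 1_D, 1_F; after sorting 1_F, 1_D -> order changed
  value 2: originally 2_C, 2_E; after sorting 2_C, 2_E -> order preserved
Equal keys were reordered, so Heap Sort is not stable: heap construction and root-to-end swaps move elements without regard to the original order of equal keys. (One such input is enough; an unstable sort may happen to preserve order on other inputs, but it gives no guarantee.)
Answer: Not stable


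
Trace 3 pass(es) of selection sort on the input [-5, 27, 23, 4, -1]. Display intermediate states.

Pass 1: Select minimum -5 at index 0, swap -> [-5, 27, 23, 4, -1]
Pass 2: Select minimum -1 at index 4, swap -> [-5, -1, 23, 4, 27]
Pass 3: Select minimum 4 at index 3, swap -> [-5, -1, 4, 23, 27]


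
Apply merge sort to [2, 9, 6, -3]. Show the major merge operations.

Divide and conquer:
  Merge [2] + [9] -> [2, 9]
  Merge [6] + [-3] -> [-3, 6]
  Merge [2, 9] + [-3, 6] -> [-3, 2, 6, 9]


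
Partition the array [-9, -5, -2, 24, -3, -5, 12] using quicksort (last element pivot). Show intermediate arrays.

Partition 1: pivot=12 at index 5 -> [-9, -5, -2, -3, -5, 12, 24]
Partition 2: pivot=-5 at index 2 -> [-9, -5, -5, -3, -2, 12, 24]
Partition 3: pivot=-5 at index 1 -> [-9, -5, -5, -3, -2, 12, 24]
Partition 4: pivot=-2 at index 4 -> [-9, -5, -5, -3, -2, 12, 24]


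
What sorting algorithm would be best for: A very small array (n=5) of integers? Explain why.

Best choice: Insertion sort
Reason: For tiny inputs the O(n^2) overhead is negligible and insertion sort has minimal constant factors


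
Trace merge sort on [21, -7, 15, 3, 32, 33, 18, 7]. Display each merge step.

Divide and conquer:
  Merge [21] + [-7] -> [-7, 21]
  Merge [15] + [3] -> [3, 15]
  Merge [-7, 21] + [3, 15] -> [-7, 3, 15, 21]
  Merge [32] + [33] -> [32, 33]
  Merge [18] + [7] -> [7, 18]
  Merge [32, 33] + [7, 18] -> [7, 18, 32, 33]
  Merge [-7, 3, 15, 21] + [7, 18, 32, 33] -> [-7, 3, 7, 15, 18, 21, 32, 33]


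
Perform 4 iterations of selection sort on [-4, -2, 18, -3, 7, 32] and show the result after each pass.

Pass 1: Select minimum -4 at index 0, swap -> [-4, -2, 18, -3, 7, 32]
Pass 2: Select minimum -3 at index 3, swap -> [-4, -3, 18, -2, 7, 32]
Pass 3: Select minimum -2 at index 3, swap -> [-4, -3, -2, 18, 7, 32]
Pass 4: Select minimum 7 at index 4, swap -> [-4, -3, -2, 7, 18, 32]


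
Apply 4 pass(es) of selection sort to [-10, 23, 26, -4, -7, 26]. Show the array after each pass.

Pass 1: Select minimum -10 at index 0, swap -> [-10, 23, 26, -4, -7, 26]
Pass 2: Select minimum -7 at index 4, swap -> [-10, -7, 26, -4, 23, 26]
Pass 3: Select minimum -4 at index 3, swap -> [-10, -7, -4, 26, 23, 26]
Pass 4: Select minimum 23 at index 4, swap -> [-10, -7, -4, 23, 26, 26]


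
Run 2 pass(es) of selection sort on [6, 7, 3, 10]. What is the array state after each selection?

Pass 1: Select minimum 3 at index 2, swap -> [3, 7, 6, 10]
Pass 2: Select minimum 6 at index 2, swap -> [3, 6, 7, 10]


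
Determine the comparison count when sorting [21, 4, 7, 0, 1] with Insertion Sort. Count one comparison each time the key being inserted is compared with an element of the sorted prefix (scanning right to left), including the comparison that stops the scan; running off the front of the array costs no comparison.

Insert 4: 21 > 4 (shift), reached front = 1 comparison(s) -> [4, 21, 7, 0, 1]
Insert 7: 21 > 7 (shift), 4 <= 7 (stop) = 2 comparison(s) -> [4, 7, 21, 0, 1]
Insert 0: 21 > 0 (shift), 7 > 0 (shift), 4 > 0 (shift), reached front = 3 comparison(s) -> [0, 4, 7, 21, 1]
Insert 1: 21 > 1 (shift), 7 > 1 (shift), 4 > 1 (shift), 0 <= 1 (stop) = 4 comparison(s) -> [0, 1, 4, 7, 21]
Total comparisons: 1 + 2 + 3 + 4 = 10


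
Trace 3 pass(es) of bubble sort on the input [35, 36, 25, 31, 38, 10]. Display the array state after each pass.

After pass 1: [35, 25, 31, 36, 10, 38] (3 swaps)
After pass 2: [25, 31, 35, 10, 36, 38] (3 swaps)
After pass 3: [25, 31, 10, 35, 36, 38] (1 swaps)
Total swaps: 7


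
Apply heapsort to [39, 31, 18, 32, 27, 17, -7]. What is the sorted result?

Build heap: [39, 32, 18, 31, 27, 17, -7]
Extract 39: [32, 31, 18, -7, 27, 17, 39]
Extract 32: [31, 27, 18, -7, 17, 32, 39]
Extract 31: [27, 17, 18, -7, 31, 32, 39]
Extract 27: [18, 17, -7, 27, 31, 32, 39]
Extract 18: [17, -7, 18, 27, 31, 32, 39]
Extract 17: [-7, 17, 18, 27, 31, 32, 39]


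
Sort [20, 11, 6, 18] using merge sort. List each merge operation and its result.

Divide and conquer:
  Merge [20] + [11] -> [11, 20]
  Merge [6] + [18] -> [6, 18]
  Merge [11, 20] + [6, 18] -> [6, 11, 18, 20]


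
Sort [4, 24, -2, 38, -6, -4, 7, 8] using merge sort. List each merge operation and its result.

Divide and conquer:
  Merge [4] + [24] -> [4, 24]
  Merge [-2] + [38] -> [-2, 38]
  Merge [4, 24] + [-2, 38] -> [-2, 4, 24, 38]
  Merge [-6] + [-4] -> [-6, -4]
  Merge [7] + [8] -> [7, 8]
  Merge [-6, -4] + [7, 8] -> [-6, -4, 7, 8]
  Merge [-2, 4, 24, 38] + [-6, -4, 7, 8] -> [-6, -4, -2, 4, 7, 8, 24, 38]


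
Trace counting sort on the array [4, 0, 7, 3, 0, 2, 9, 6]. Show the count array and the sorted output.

Count array: [2, 0, 1, 1, 1, 0, 1, 1, 0, 1]
(count[i] = number of elements equal to i)
Cumulative count: [2, 2, 3, 4, 5, 5, 6, 7, 7, 8]
Sorted: [0, 0, 2, 3, 4, 6, 7, 9]


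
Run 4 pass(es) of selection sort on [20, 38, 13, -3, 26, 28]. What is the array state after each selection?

Pass 1: Select minimum -3 at index 3, swap -> [-3, 38, 13, 20, 26, 28]
Pass 2: Select minimum 13 at index 2, swap -> [-3, 13, 38, 20, 26, 28]
Pass 3: Select minimum 20 at index 3, swap -> [-3, 13, 20, 38, 26, 28]
Pass 4: Select minimum 26 at index 4, swap -> [-3, 13, 20, 26, 38, 28]


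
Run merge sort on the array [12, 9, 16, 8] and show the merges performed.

Divide and conquer:
  Merge [12] + [9] -> [9, 12]
  Merge [16] + [8] -> [8, 16]
  Merge [9, 12] + [8, 16] -> [8, 9, 12, 16]


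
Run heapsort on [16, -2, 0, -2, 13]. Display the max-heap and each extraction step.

Build heap: [16, 13, 0, -2, -2]
Extract 16: [13, -2, 0, -2, 16]
Extract 13: [0, -2, -2, 13, 16]
Extract 0: [-2, -2, 0, 13, 16]
Extract -2: [-2, -2, 0, 13, 16]


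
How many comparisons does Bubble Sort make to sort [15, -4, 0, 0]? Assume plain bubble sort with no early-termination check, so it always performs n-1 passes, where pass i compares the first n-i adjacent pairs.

Pass 1: compare adjacent pairs (0,1)..(2,3) = 3 comparison(s), 3 swap(s) -> [-4, 0, 0, 15]
Pass 2: compare adjacent pairs (0,1)..(1,2) = 2 comparison(s), 0 swap(s) -> [-4, 0, 0, 15]
Pass 3: compare adjacent pairs (0,1)..(0,1) = 1 comparison(s), 0 swap(s) -> [-4, 0, 0, 15]
Total comparisons: 3 + 2 + 1 = 6


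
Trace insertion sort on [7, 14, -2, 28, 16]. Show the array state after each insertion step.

First element 7 is already 'sorted'
Insert 14: shifted 0 elements -> [7, 14, -2, 28, 16]
Insert -2: shifted 2 elements -> [-2, 7, 14, 28, 16]
Insert 28: shifted 0 elements -> [-2, 7, 14, 28, 16]
Insert 16: shifted 1 elements -> [-2, 7, 14, 16, 28]


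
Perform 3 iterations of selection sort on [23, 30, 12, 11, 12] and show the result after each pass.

Pass 1: Select minimum 11 at index 3, swap -> [11, 30, 12, 23, 12]
Pass 2: Select minimum 12 at index 2, swap -> [11, 12, 30, 23, 12]
Pass 3: Select minimum 12 at index 4, swap -> [11, 12, 12, 23, 30]


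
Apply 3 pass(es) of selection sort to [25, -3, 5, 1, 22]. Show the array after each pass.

Pass 1: Select minimum -3 at index 1, swap -> [-3, 25, 5, 1, 22]
Pass 2: Select minimum 1 at index 3, swap -> [-3, 1, 5, 25, 22]
Pass 3: Select minimum 5 at index 2, swap -> [-3, 1, 5, 25, 22]


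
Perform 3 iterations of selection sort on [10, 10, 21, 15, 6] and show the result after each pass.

Pass 1: Select minimum 6 at index 4, swap -> [6, 10, 21, 15, 10]
Pass 2: Select minimum 10 at index 1, swap -> [6, 10, 21, 15, 10]
Pass 3: Select minimum 10 at index 4, swap -> [6, 10, 10, 15, 21]


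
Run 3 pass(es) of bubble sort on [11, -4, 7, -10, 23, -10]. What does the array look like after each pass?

After pass 1: [-4, 7, -10, 11, -10, 23] (4 swaps)
After pass 2: [-4, -10, 7, -10, 11, 23] (2 swaps)
After pass 3: [-10, -4, -10, 7, 11, 23] (2 swaps)
Total swaps: 8


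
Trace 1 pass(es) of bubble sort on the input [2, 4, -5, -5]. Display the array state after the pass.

After pass 1: [2, -5, -5, 4] (2 swaps)
Total swaps: 2


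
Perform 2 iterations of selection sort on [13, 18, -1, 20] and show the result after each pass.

Pass 1: Select minimum -1 at index 2, swap -> [-1, 18, 13, 20]
Pass 2: Select minimum 13 at index 2, swap -> [-1, 13, 18, 20]


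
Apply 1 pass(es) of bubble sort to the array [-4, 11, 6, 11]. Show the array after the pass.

After pass 1: [-4, 6, 11, 11] (1 swaps)
Total swaps: 1


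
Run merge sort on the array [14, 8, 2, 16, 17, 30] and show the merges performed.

Divide and conquer:
  Merge [8] + [2] -> [2, 8]
  Merge [14] + [2, 8] -> [2, 8, 14]
  Merge [17] + [30] -> [17, 30]
  Merge [16] + [17, 30] -> [16, 17, 30]
  Merge [2, 8, 14] + [16, 17, 30] -> [2, 8, 14, 16, 17, 30]


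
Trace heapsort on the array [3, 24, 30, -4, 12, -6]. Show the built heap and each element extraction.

Build heap: [30, 24, 3, -4, 12, -6]
Extract 30: [24, 12, 3, -4, -6, 30]
Extract 24: [12, -4, 3, -6, 24, 30]
Extract 12: [3, -4, -6, 12, 24, 30]
Extract 3: [-4, -6, 3, 12, 24, 30]
Extract -4: [-6, -4, 3, 12, 24, 30]


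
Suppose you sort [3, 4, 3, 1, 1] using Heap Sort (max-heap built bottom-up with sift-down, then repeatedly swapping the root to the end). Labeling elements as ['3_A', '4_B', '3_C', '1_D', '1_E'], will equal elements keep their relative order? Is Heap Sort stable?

Trace Heap Sort on the labeled array (the key is the number; the letter only tracks identity):
  Build max-heap: [4_B, 3_A, 3_C, 1_D, 1_E]
  Swap root 4_B to index 4, re-heapify first 4 -> [3_A, 1_E, 3_C, 1_D, 4_B]
  Swap root 3_A to index 3, re-heapify first 3 -> [3_C, 1_E, 1_D, 3_A, 4_B]
  Swap root 3_C to index 2, re-heapify first 2 -> [1_D, 1_E, 3_C, 3_A, 4_B]
  Swap root 1_D to index 1, re-heapify first 1 -> [1_E, 1_D, 3_C, 3_A, 4_B]
Final order: [1_E, 1_D, 3_C, 3_A, 4_B]
Equal keys:
  value 1: originally 1_D, 1_E; after sorting 1_E, 1_D -> order changed
  value 3: originally 3_A, 3_C; after sorting 3_C, 3_A -> order changed
Equal keys were reordered, so Heap Sort is not stable: heap construction and root-to-end swaps move elements without regard to the original order of equal keys. (One such input is enough; an unstable sort may happen to preserve order on other inputs, but it gives no guarantee.)
Answer: Not stable


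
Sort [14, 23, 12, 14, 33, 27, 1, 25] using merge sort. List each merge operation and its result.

Divide and conquer:
  Merge [14] + [23] -> [14, 23]
  Merge [12] + [14] -> [12, 14]
  Merge [14, 23] + [12, 14] -> [12, 14, 14, 23]
  Merge [33] + [27] -> [27, 33]
  Merge [1] + [25] -> [1, 25]
  Merge [27, 33] + [1, 25] -> [1, 25, 27, 33]
  Merge [12, 14, 14, 23] + [1, 25, 27, 33] -> [1, 12, 14, 14, 23, 25, 27, 33]


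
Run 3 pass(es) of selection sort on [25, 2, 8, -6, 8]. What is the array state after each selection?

Pass 1: Select minimum -6 at index 3, swap -> [-6, 2, 8, 25, 8]
Pass 2: Select minimum 2 at index 1, swap -> [-6, 2, 8, 25, 8]
Pass 3: Select minimum 8 at index 2, swap -> [-6, 2, 8, 25, 8]


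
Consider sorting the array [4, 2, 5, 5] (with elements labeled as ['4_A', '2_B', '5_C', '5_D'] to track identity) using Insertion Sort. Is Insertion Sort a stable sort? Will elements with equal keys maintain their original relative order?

Trace Insertion Sort on the labeled array (the key is the number; the letter only tracks identity):
  Insert 2_B at index 0: [2_B, 4_A, 5_C, 5_D]
  Insert 5_C at index 2: [2_B, 4_A, 5_C, 5_D]
  Insert 5_D at index 3: [2_B, 4_A, 5_C, 5_D]
Final order: [2_B, 4_A, 5_C, 5_D]
Equal keys:
  value 5: originally 5_C, 5_D; after sorting 5_C, 5_D -> order preserved
All equal keys kept their original relative order. Insertion Sort is stable: elements are shifted only while they are strictly greater than the key, so a key is inserted after any equal elements already placed.
Answer: Stable


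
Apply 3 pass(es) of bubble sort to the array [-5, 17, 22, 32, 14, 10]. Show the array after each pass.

After pass 1: [-5, 17, 22, 14, 10, 32] (2 swaps)
After pass 2: [-5, 17, 14, 10, 22, 32] (2 swaps)
After pass 3: [-5, 14, 10, 17, 22, 32] (2 swaps)
Total swaps: 6


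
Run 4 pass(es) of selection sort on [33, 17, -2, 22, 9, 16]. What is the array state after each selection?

Pass 1: Select minimum -2 at index 2, swap -> [-2, 17, 33, 22, 9, 16]
Pass 2: Select minimum 9 at index 4, swap -> [-2, 9, 33, 22, 17, 16]
Pass 3: Select minimum 16 at index 5, swap -> [-2, 9, 16, 22, 17, 33]
Pass 4: Select minimum 17 at index 4, swap -> [-2, 9, 16, 17, 22, 33]


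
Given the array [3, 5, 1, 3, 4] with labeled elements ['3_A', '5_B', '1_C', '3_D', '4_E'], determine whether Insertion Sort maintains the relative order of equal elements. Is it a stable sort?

Trace Insertion Sort on the labeled array (the key is the number; the letter only tracks identity):
  Insert 5_B at index 1: [3_A, 5_B, 1_C, 3_D, 4_E]
  Insert 1_C at index 0: [1_C, 3_A, 5_B, 3_D, 4_E]
  Insert 3_D at index 2: [1_C, 3_A, 3_D, 5_B, 4_E]
  Insert 4_E at index 3: [1_C, 3_A, 3_D, 4_E, 5_B]
Final order: [1_C, 3_A, 3_D, 4_E, 5_B]
Equal keys:
  value 3: originally 3_A, 3_D; after sorting 3_A, 3_D -> order preserved
All equal keys kept their original relative order. Insertion Sort is stable: elements are shifted only while they are strictly greater than the key, so a key is inserted after any equal elements already placed.
Answer: Stable


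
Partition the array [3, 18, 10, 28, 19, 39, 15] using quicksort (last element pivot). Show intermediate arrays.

Partition 1: pivot=15 at index 2 -> [3, 10, 15, 28, 19, 39, 18]
Partition 2: pivot=10 at index 1 -> [3, 10, 15, 28, 19, 39, 18]
Partition 3: pivot=18 at index 3 -> [3, 10, 15, 18, 19, 39, 28]
Partition 4: pivot=28 at index 5 -> [3, 10, 15, 18, 19, 28, 39]


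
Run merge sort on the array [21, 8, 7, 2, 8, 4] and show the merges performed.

Divide and conquer:
  Merge [8] + [7] -> [7, 8]
  Merge [21] + [7, 8] -> [7, 8, 21]
  Merge [8] + [4] -> [4, 8]
  Merge [2] + [4, 8] -> [2, 4, 8]
  Merge [7, 8, 21] + [2, 4, 8] -> [2, 4, 7, 8, 8, 21]


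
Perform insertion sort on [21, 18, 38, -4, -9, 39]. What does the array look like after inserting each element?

First element 21 is already 'sorted'
Insert 18: shifted 1 elements -> [18, 21, 38, -4, -9, 39]
Insert 38: shifted 0 elements -> [18, 21, 38, -4, -9, 39]
Insert -4: shifted 3 elements -> [-4, 18, 21, 38, -9, 39]
Insert -9: shifted 4 elements -> [-9, -4, 18, 21, 38, 39]
Insert 39: shifted 0 elements -> [-9, -4, 18, 21, 38, 39]


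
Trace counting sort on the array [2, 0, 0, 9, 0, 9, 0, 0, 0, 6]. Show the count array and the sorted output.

Count array: [6, 0, 1, 0, 0, 0, 1, 0, 0, 2]
(count[i] = number of elements equal to i)
Cumulative count: [6, 6, 7, 7, 7, 7, 8, 8, 8, 10]
Sorted: [0, 0, 0, 0, 0, 0, 2, 6, 9, 9]


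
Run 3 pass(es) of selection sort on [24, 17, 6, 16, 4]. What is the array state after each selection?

Pass 1: Select minimum 4 at index 4, swap -> [4, 17, 6, 16, 24]
Pass 2: Select minimum 6 at index 2, swap -> [4, 6, 17, 16, 24]
Pass 3: Select minimum 16 at index 3, swap -> [4, 6, 16, 17, 24]


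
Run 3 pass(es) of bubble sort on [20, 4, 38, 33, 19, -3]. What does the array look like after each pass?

After pass 1: [4, 20, 33, 19, -3, 38] (4 swaps)
After pass 2: [4, 20, 19, -3, 33, 38] (2 swaps)
After pass 3: [4, 19, -3, 20, 33, 38] (2 swaps)
Total swaps: 8


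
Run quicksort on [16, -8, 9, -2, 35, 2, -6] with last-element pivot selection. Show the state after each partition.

Partition 1: pivot=-6 at index 1 -> [-8, -6, 9, -2, 35, 2, 16]
Partition 2: pivot=16 at index 5 -> [-8, -6, 9, -2, 2, 16, 35]
Partition 3: pivot=2 at index 3 -> [-8, -6, -2, 2, 9, 16, 35]


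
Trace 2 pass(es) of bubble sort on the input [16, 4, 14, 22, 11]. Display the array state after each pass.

After pass 1: [4, 14, 16, 11, 22] (3 swaps)
After pass 2: [4, 14, 11, 16, 22] (1 swaps)
Total swaps: 4


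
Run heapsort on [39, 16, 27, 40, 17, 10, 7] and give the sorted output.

Build heap: [40, 39, 27, 16, 17, 10, 7]
Extract 40: [39, 17, 27, 16, 7, 10, 40]
Extract 39: [27, 17, 10, 16, 7, 39, 40]
Extract 27: [17, 16, 10, 7, 27, 39, 40]
Extract 17: [16, 7, 10, 17, 27, 39, 40]
Extract 16: [10, 7, 16, 17, 27, 39, 40]
Extract 10: [7, 10, 16, 17, 27, 39, 40]


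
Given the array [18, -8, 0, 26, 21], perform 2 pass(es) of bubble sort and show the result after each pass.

After pass 1: [-8, 0, 18, 21, 26] (3 swaps)
After pass 2: [-8, 0, 18, 21, 26] (0 swaps)
Total swaps: 3


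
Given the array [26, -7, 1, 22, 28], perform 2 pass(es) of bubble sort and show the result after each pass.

After pass 1: [-7, 1, 22, 26, 28] (3 swaps)
After pass 2: [-7, 1, 22, 26, 28] (0 swaps)
Total swaps: 3
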